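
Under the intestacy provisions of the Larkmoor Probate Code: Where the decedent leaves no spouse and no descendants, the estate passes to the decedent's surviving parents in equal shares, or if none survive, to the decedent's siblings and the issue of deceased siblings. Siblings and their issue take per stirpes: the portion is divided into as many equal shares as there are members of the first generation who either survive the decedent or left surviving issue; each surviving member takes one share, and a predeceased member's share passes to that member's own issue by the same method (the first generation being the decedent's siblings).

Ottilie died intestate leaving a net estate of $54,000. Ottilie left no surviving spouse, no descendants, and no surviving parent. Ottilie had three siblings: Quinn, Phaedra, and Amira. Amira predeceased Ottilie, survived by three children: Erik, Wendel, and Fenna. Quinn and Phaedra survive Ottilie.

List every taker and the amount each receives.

The entire $54,000 passes to the siblings and their issue.
That amount ($54,000) is divided into 3 shares of $18,000: Quinn and Phaedra each take $18,000; Amira's $18,000 share passes to Amira's issue.
Amira's share ($18,000) is divided into 3 shares of $6,000: Erik, Wendel, and Fenna each take $6,000.

Quinn: $18,000; Phaedra: $18,000; Erik: $6,000; Wendel: $6,000; Fenna: $6,000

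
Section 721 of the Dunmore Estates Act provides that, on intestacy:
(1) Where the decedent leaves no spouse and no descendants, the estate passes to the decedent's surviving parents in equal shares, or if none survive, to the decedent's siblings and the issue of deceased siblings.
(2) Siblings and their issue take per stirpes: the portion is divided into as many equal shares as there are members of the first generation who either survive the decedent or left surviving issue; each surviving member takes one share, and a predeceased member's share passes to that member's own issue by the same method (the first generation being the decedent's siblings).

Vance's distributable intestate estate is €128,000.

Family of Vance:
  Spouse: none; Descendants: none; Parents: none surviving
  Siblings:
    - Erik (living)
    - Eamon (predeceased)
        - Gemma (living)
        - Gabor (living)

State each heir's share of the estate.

Erik: €64,000; Gemma: €32,000; Gabor: €32,000

The entire €128,000 passes to the siblings and their issue.
That amount (€128,000) is divided into 2 shares of €64,000: Erik takes €64,000; Eamon's €64,000 share passes to Eamon's issue.
Eamon's share (€64,000) is divided into 2 shares of €32,000: Gemma and Gabor each take €32,000.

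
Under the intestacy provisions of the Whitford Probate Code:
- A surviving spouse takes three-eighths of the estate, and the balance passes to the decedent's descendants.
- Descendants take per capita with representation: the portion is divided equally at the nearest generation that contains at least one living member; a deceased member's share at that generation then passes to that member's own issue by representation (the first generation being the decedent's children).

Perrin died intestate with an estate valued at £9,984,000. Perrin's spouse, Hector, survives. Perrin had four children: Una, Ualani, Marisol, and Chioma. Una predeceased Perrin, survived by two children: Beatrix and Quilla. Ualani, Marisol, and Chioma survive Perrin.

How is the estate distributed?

Hector: £3,744,000; Beatrix: £780,000; Quilla: £780,000; Ualani: £1,560,000; Marisol: £1,560,000; Chioma: £1,560,000

Hector takes three-eighths of £9,984,000 = £3,744,000. The remaining £6,240,000 passes to the descendants.
The descendants' portion (£6,240,000) is divided into 4 shares of £1,560,000: Ualani, Marisol, and Chioma each take £1,560,000; Una's £1,560,000 share passes to Una's issue.
Una's share (£1,560,000) is divided into 2 shares of £780,000: Beatrix and Quilla each take £780,000.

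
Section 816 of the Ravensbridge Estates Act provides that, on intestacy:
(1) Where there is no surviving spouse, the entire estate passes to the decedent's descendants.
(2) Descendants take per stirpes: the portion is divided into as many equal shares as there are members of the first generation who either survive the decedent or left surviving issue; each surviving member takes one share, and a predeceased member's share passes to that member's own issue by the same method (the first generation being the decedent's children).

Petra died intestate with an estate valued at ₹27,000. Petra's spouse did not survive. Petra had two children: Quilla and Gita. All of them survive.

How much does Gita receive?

The entire ₹27,000 passes to the descendants.
That amount (₹27,000) is divided into 2 shares of ₹13,500: Quilla and Gita each take ₹13,500.

Gita receives ₹13,500.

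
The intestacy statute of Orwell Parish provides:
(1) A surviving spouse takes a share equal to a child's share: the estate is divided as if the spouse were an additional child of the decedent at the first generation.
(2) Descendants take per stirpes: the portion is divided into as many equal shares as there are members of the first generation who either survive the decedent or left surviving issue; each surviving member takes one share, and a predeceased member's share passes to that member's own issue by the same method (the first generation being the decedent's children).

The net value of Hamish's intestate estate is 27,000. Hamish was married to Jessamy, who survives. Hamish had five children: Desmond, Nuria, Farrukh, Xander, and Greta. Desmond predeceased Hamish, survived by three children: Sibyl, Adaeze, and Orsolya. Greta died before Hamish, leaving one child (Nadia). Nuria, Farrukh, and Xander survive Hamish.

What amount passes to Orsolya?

Orsolya receives 1,500.

The spouse counts as an additional share at the children's level, so there are 6 primary shares of 4,500. Jessamy takes one such share (4,500).
The children's combined portion (22,500) is divided into 5 shares of 4,500: Nuria, Farrukh, and Xander each take 4,500; Desmond's 4,500 share passes to Desmond's issue; Greta's 4,500 share passes to Greta's issue.
Desmond's share (4,500) is divided into 3 shares of 1,500: Sibyl, Adaeze, and Orsolya each take 1,500.
Greta's share (4,500) passes entirely to Nadia.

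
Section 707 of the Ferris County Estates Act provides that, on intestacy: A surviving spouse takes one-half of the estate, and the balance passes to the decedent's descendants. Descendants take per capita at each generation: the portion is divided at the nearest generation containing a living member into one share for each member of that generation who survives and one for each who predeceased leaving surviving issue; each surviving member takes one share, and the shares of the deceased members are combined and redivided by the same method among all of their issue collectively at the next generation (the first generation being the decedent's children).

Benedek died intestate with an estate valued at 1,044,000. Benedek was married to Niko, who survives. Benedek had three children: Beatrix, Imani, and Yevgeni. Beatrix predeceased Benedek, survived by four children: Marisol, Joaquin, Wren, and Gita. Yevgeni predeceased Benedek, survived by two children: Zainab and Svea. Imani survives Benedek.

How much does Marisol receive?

Marisol receives 58,000.

Niko takes one-half of 1,044,000 = 522,000. The remaining 522,000 passes to the descendants.
The descendants' portion (522,000) is divided at the children's generation into 3 shares of 174,000. Imani takes 174,000. The 2 shares of the deceased (Beatrix and Yevgeni) are combined into a pool of 348,000.
That pool (348,000) is divided at the grandchildren's generation equally among Marisol, Joaquin, Wren, Gita, Zainab, and Svea: 58,000 each.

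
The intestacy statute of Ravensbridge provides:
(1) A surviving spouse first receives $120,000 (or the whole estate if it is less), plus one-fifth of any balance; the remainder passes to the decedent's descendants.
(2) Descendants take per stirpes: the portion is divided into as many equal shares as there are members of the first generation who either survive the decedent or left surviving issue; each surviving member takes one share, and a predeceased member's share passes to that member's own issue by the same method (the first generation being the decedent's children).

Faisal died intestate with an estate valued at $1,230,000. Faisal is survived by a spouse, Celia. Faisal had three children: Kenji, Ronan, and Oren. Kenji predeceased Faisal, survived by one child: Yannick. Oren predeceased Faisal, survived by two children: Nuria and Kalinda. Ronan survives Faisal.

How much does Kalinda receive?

Celia first takes $120,000, leaving a balance of $1,110,000. Celia then takes one-fifth of the balance ($222,000), for a total of $342,000. The remaining $888,000 passes to the descendants.
The descendants' portion ($888,000) is divided into 3 shares of $296,000: Ronan takes $296,000; Kenji's $296,000 share passes to Kenji's issue; Oren's $296,000 share passes to Oren's issue.
Kenji's share ($296,000) passes entirely to Yannick.
Oren's share ($296,000) is divided into 2 shares of $148,000: Nuria and Kalinda each take $148,000.

Kalinda receives $148,000.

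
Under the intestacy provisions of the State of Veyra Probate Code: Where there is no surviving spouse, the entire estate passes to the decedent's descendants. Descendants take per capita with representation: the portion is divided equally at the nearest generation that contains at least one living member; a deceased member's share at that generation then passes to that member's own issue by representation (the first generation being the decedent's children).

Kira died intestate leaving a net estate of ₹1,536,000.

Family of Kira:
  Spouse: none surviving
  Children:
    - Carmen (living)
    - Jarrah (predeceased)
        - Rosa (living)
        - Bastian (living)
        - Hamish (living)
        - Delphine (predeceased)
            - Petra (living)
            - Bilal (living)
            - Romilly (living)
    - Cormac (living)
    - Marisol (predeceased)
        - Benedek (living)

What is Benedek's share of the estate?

The entire ₹1,536,000 passes to the descendants.
That amount (₹1,536,000) is divided into 4 shares of ₹384,000: Carmen and Cormac each take ₹384,000; Jarrah's ₹384,000 share passes to Jarrah's issue; Marisol's ₹384,000 share passes to Marisol's issue.
Jarrah's share (₹384,000) is divided into 4 shares of ₹96,000: Rosa, Bastian, and Hamish each take ₹96,000; Delphine's ₹96,000 share passes to Delphine's issue.
Delphine's share (₹96,000) is divided into 3 shares of ₹32,000: Petra, Bilal, and Romilly each take ₹32,000.
Marisol's share (₹384,000) passes entirely to Benedek.

Benedek receives ₹384,000.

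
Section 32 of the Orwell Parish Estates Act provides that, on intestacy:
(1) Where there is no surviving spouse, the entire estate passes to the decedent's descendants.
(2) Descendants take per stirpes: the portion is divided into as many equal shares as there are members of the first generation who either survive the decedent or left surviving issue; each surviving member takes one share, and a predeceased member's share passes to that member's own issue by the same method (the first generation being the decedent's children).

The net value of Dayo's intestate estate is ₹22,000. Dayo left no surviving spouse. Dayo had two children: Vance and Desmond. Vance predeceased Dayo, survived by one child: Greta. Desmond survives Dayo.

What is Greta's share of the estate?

Greta receives ₹11,000.

The entire ₹22,000 passes to the descendants.
That amount (₹22,000) is divided into 2 shares of ₹11,000: Desmond takes ₹11,000; Vance's ₹11,000 share passes to Vance's issue.
Vance's share (₹11,000) passes entirely to Greta.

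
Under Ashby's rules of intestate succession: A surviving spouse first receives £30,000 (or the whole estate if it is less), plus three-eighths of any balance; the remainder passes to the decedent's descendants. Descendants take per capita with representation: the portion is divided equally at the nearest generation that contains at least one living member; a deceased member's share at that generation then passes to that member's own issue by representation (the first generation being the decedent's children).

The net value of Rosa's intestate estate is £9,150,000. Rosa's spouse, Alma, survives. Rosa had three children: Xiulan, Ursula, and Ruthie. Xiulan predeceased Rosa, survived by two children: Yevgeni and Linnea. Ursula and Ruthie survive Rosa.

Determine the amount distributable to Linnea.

Linnea receives £950,000.

Alma first takes £30,000, leaving a balance of £9,120,000. Alma then takes three-eighths of the balance (£3,420,000), for a total of £3,450,000. The remaining £5,700,000 passes to the descendants.
The descendants' portion (£5,700,000) is divided into 3 shares of £1,900,000: Ursula and Ruthie each take £1,900,000; Xiulan's £1,900,000 share passes to Xiulan's issue.
Xiulan's share (£1,900,000) is divided into 2 shares of £950,000: Yevgeni and Linnea each take £950,000.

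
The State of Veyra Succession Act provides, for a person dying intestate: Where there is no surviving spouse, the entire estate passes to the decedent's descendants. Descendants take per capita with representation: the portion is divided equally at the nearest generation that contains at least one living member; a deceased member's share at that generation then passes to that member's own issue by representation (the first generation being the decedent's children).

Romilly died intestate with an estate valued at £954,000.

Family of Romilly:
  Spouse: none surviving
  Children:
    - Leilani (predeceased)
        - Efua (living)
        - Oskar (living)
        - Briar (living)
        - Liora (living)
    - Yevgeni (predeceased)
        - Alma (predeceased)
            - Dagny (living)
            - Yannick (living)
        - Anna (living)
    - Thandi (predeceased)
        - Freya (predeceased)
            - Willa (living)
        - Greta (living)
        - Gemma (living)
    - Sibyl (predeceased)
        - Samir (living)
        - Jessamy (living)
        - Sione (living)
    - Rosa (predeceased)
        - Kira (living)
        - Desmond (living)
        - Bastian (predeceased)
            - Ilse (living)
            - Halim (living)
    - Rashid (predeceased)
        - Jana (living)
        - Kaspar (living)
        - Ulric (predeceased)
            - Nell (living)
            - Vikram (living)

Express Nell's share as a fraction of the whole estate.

Nell receives 1/36 of the estate.

The entire £954,000 passes to the descendants.
No child survives, so the initial division is made at the grandchildren's generation.
That amount (£954,000) is divided into 18 shares of £53,000: Efua, Oskar, Briar, Liora, Anna, Greta, Gemma, Samir, Jessamy, Sione, Kira, Desmond, Jana, and Kaspar each take £53,000; Alma's £53,000 share passes to Alma's issue; Freya's £53,000 share passes to Freya's issue; Bastian's £53,000 share passes to Bastian's issue; Ulric's £53,000 share passes to Ulric's issue.
Alma's share (£53,000) is divided into 2 shares of £26,500: Dagny and Yannick each take £26,500.
Freya's share (£53,000) passes entirely to Willa.
Bastian's share (£53,000) is divided into 2 shares of £26,500: Ilse and Halim each take £26,500.
Ulric's share (£53,000) is divided into 2 shares of £26,500: Nell and Vikram each take £26,500.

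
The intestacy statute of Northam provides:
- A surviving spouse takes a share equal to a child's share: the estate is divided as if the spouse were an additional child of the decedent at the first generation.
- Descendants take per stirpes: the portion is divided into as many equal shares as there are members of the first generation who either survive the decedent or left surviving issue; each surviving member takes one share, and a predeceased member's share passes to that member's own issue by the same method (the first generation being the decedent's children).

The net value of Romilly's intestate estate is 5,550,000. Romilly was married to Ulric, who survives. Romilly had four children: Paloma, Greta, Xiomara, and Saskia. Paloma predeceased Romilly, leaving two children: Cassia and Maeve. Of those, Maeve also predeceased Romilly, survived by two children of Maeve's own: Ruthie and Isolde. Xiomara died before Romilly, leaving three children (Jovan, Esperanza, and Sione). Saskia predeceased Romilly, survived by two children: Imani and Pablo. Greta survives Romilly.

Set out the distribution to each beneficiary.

Ulric: 1,110,000; Cassia: 555,000; Ruthie: 277,500; Isolde: 277,500; Greta: 1,110,000; Jovan: 370,000; Esperanza: 370,000; Sione: 370,000; Imani: 555,000; Pablo: 555,000

The spouse counts as an additional share at the children's level, so there are 5 primary shares of 1,110,000. Ulric takes one such share (1,110,000).
The children's combined portion (4,440,000) is divided into 4 shares of 1,110,000: Greta takes 1,110,000; Paloma's 1,110,000 share passes to Paloma's issue; Xiomara's 1,110,000 share passes to Xiomara's issue; Saskia's 1,110,000 share passes to Saskia's issue.
Paloma's share (1,110,000) is divided into 2 shares of 555,000: Cassia takes 555,000; Maeve's 555,000 share passes to Maeve's issue.
Maeve's share (555,000) is divided into 2 shares of 277,500: Ruthie and Isolde each take 277,500.
Xiomara's share (1,110,000) is divided into 3 shares of 370,000: Jovan, Esperanza, and Sione each take 370,000.
Saskia's share (1,110,000) is divided into 2 shares of 555,000: Imani and Pablo each take 555,000.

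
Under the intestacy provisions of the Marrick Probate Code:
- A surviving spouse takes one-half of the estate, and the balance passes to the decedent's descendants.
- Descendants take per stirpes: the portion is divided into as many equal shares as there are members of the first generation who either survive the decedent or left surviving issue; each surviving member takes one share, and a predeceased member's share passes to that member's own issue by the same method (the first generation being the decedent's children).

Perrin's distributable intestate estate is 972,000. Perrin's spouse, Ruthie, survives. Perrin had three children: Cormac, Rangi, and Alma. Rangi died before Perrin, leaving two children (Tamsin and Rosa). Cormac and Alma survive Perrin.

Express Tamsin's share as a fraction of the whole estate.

Ruthie takes one-half of 972,000 = 486,000. The remaining 486,000 passes to the descendants.
The descendants' portion (486,000) is divided into 3 shares of 162,000: Cormac and Alma each take 162,000; Rangi's 162,000 share passes to Rangi's issue.
Rangi's share (162,000) is divided into 2 shares of 81,000: Tamsin and Rosa each take 81,000.

Tamsin receives 1/12 of the estate.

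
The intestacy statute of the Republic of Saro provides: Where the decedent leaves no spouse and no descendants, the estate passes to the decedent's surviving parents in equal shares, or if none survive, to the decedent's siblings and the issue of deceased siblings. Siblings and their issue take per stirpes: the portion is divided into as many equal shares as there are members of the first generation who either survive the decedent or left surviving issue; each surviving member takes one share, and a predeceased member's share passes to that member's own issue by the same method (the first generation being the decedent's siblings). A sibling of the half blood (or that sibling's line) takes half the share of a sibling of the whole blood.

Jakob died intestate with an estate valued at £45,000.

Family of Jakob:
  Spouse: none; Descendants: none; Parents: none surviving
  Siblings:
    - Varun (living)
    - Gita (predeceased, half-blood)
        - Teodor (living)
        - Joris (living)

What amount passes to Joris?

Joris receives £7,500.

The entire £45,000 passes to the siblings and their issue.
Counting each half-blood sibling's line as half a unit, there are 3/2 units in £45,000, so one unit is £30,000. Whole-blood lines (Varun) take £30,000 each; half-blood lines (Gita) take £15,000 each.
Gita's share (£15,000) is divided into 2 shares of £7,500: Teodor and Joris each take £7,500.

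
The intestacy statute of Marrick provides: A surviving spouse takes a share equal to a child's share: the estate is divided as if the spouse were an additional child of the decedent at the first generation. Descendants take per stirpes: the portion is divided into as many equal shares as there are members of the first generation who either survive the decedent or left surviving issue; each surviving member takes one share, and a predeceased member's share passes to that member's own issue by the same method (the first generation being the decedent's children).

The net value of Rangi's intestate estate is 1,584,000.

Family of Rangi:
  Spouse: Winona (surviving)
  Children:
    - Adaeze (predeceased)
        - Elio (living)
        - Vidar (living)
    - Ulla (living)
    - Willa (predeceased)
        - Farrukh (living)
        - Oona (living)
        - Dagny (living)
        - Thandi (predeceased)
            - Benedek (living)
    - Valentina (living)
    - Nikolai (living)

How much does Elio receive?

Elio receives 132,000.

The spouse counts as an additional share at the children's level, so there are 6 primary shares of 264,000. Winona takes one such share (264,000).
The children's combined portion (1,320,000) is divided into 5 shares of 264,000: Ulla, Valentina, and Nikolai each take 264,000; Adaeze's 264,000 share passes to Adaeze's issue; Willa's 264,000 share passes to Willa's issue.
Adaeze's share (264,000) is divided into 2 shares of 132,000: Elio and Vidar each take 132,000.
Willa's share (264,000) is divided into 4 shares of 66,000: Farrukh, Oona, and Dagny each take 66,000; Thandi's 66,000 share passes to Thandi's issue.
Thandi's share (66,000) passes entirely to Benedek.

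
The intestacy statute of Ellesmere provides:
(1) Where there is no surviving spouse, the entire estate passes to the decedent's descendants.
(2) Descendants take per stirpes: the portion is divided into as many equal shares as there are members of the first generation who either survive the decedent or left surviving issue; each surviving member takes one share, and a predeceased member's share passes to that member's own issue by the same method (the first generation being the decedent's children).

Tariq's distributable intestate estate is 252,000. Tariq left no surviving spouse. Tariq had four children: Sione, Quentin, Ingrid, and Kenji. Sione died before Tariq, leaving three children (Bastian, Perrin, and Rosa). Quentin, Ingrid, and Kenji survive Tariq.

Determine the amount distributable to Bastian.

Bastian receives 21,000.

The entire 252,000 passes to the descendants.
That amount (252,000) is divided into 4 shares of 63,000: Quentin, Ingrid, and Kenji each take 63,000; Sione's 63,000 share passes to Sione's issue.
Sione's share (63,000) is divided into 3 shares of 21,000: Bastian, Perrin, and Rosa each take 21,000.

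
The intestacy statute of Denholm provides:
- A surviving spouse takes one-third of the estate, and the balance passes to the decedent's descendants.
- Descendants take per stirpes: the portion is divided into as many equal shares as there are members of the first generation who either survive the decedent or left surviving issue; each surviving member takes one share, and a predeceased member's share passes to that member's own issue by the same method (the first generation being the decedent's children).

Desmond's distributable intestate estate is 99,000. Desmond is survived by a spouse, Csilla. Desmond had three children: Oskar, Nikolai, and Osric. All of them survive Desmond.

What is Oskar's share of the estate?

Csilla takes one-third of 99,000 = 33,000. The remaining 66,000 passes to the descendants.
The descendants' portion (66,000) is divided into 3 shares of 22,000: Oskar, Nikolai, and Osric each take 22,000.

Oskar receives 22,000.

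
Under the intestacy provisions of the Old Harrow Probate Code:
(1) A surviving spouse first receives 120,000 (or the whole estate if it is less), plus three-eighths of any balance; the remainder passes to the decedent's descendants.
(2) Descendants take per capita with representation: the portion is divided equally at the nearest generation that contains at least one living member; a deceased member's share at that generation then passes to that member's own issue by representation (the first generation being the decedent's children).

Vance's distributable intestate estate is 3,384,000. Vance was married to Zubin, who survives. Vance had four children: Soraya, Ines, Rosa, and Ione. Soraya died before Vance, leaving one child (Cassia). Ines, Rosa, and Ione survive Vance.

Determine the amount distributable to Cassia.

Cassia receives 510,000.

Zubin first takes 120,000, leaving a balance of 3,264,000. Zubin then takes three-eighths of the balance (1,224,000), for a total of 1,344,000. The remaining 2,040,000 passes to the descendants.
The descendants' portion (2,040,000) is divided into 4 shares of 510,000: Ines, Rosa, and Ione each take 510,000; Soraya's 510,000 share passes to Soraya's issue.
Soraya's share (510,000) passes entirely to Cassia.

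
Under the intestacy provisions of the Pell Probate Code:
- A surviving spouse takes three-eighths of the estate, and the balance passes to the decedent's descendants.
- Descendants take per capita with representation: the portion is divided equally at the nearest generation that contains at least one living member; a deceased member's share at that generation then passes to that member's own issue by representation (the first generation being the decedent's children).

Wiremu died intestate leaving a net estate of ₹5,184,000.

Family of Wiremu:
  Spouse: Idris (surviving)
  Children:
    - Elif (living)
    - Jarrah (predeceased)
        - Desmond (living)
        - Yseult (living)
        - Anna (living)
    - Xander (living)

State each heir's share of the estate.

Idris: ₹1,944,000; Elif: ₹1,080,000; Desmond: ₹360,000; Yseult: ₹360,000; Anna: ₹360,000; Xander: ₹1,080,000

Idris takes three-eighths of ₹5,184,000 = ₹1,944,000. The remaining ₹3,240,000 passes to the descendants.
The descendants' portion (₹3,240,000) is divided into 3 shares of ₹1,080,000: Elif and Xander each take ₹1,080,000; Jarrah's ₹1,080,000 share passes to Jarrah's issue.
Jarrah's share (₹1,080,000) is divided into 3 shares of ₹360,000: Desmond, Yseult, and Anna each take ₹360,000.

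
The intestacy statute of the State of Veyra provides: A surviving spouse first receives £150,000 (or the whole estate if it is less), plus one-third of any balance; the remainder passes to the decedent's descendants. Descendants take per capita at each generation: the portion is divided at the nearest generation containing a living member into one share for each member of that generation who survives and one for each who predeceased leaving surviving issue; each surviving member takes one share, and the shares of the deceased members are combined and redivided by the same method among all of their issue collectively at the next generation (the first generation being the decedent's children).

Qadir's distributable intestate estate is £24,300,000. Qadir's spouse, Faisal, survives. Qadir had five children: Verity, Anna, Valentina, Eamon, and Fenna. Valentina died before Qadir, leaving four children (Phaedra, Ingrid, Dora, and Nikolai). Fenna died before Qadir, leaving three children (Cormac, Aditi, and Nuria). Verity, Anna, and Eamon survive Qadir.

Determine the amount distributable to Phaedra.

Phaedra receives £920,000.

Faisal first takes £150,000, leaving a balance of £24,150,000. Faisal then takes one-third of the balance (£8,050,000), for a total of £8,200,000. The remaining £16,100,000 passes to the descendants.
The descendants' portion (£16,100,000) is divided at the children's generation into 5 shares of £3,220,000. Verity, Anna, and Eamon each take £3,220,000. The 2 shares of the deceased (Valentina and Fenna) are combined into a pool of £6,440,000.
That pool (£6,440,000) is divided at the grandchildren's generation equally among Phaedra, Ingrid, Dora, Nikolai, Cormac, Aditi, and Nuria: £920,000 each.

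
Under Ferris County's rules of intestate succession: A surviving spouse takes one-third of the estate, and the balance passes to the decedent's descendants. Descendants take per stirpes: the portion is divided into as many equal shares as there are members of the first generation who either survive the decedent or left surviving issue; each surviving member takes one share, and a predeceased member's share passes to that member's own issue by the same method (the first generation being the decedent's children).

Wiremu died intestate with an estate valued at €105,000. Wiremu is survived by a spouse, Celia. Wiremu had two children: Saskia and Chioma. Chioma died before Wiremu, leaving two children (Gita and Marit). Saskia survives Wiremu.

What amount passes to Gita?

Gita receives €17,500.

Celia takes one-third of €105,000 = €35,000. The remaining €70,000 passes to the descendants.
The descendants' portion (€70,000) is divided into 2 shares of €35,000: Saskia takes €35,000; Chioma's €35,000 share passes to Chioma's issue.
Chioma's share (€35,000) is divided into 2 shares of €17,500: Gita and Marit each take €17,500.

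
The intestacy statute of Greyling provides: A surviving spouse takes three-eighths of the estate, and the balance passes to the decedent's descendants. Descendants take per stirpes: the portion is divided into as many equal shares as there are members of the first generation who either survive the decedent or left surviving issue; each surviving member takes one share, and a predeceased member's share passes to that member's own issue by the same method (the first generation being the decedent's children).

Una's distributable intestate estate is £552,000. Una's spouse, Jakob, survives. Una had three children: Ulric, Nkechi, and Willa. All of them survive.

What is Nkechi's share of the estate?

Nkechi receives £115,000.

Jakob takes three-eighths of £552,000 = £207,000. The remaining £345,000 passes to the descendants.
The descendants' portion (£345,000) is divided into 3 shares of £115,000: Ulric, Nkechi, and Willa each take £115,000.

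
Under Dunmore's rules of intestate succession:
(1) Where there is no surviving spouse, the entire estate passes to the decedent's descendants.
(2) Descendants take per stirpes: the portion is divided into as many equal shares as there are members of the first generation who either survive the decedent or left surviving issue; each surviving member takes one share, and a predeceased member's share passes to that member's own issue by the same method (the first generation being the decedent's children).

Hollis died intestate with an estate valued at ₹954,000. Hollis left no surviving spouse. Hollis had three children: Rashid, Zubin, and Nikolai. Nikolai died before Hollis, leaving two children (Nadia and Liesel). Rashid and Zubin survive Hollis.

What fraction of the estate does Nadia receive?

The entire ₹954,000 passes to the descendants.
That amount (₹954,000) is divided into 3 shares of ₹318,000: Rashid and Zubin each take ₹318,000; Nikolai's ₹318,000 share passes to Nikolai's issue.
Nikolai's share (₹318,000) is divided into 2 shares of ₹159,000: Nadia and Liesel each take ₹159,000.

Nadia receives 1/6 of the estate.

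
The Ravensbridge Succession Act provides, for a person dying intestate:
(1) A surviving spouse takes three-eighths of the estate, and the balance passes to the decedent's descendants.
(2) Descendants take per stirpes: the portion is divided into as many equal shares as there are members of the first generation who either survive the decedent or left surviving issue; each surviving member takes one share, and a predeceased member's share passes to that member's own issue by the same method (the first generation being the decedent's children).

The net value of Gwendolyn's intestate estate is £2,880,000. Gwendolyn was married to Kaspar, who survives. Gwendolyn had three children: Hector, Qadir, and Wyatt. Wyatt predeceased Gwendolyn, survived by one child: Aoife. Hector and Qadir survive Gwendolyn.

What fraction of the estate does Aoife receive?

Aoife receives 5/24 of the estate.

Kaspar takes three-eighths of £2,880,000 = £1,080,000. The remaining £1,800,000 passes to the descendants.
The descendants' portion (£1,800,000) is divided into 3 shares of £600,000: Hector and Qadir each take £600,000; Wyatt's £600,000 share passes to Wyatt's issue.
Wyatt's share (£600,000) passes entirely to Aoife.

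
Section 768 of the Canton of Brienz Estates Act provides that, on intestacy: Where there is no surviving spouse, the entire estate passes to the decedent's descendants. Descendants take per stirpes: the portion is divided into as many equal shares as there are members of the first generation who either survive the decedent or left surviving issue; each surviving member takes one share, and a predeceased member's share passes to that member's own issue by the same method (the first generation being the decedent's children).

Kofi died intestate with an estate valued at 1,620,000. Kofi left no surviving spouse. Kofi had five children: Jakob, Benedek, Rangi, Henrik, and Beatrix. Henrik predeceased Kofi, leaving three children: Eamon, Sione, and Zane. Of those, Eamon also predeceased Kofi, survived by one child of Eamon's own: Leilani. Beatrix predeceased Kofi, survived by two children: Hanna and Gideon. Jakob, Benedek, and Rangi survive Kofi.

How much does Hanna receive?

The entire 1,620,000 passes to the descendants.
That amount (1,620,000) is divided into 5 shares of 324,000: Jakob, Benedek, and Rangi each take 324,000; Henrik's 324,000 share passes to Henrik's issue; Beatrix's 324,000 share passes to Beatrix's issue.
Henrik's share (324,000) is divided into 3 shares of 108,000: Sione and Zane each take 108,000; Eamon's 108,000 share passes to Eamon's issue.
Eamon's share (108,000) passes entirely to Leilani.
Beatrix's share (324,000) is divided into 2 shares of 162,000: Hanna and Gideon each take 162,000.

Hanna receives 162,000.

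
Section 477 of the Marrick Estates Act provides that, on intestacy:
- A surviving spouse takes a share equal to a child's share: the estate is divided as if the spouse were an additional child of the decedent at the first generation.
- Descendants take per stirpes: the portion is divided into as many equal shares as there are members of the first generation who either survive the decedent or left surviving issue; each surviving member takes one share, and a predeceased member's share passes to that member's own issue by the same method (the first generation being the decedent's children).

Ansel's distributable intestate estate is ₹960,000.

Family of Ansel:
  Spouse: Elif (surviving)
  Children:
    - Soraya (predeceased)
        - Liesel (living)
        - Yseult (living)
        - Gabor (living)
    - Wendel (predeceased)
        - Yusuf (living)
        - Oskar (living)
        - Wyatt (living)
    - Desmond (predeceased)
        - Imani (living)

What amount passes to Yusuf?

The spouse counts as an additional share at the children's level, so there are 4 primary shares of ₹240,000. Elif takes one such share (₹240,000).
The children's combined portion (₹720,000) is divided into 3 shares of ₹240,000: Soraya's ₹240,000 share passes to Soraya's issue; Wendel's ₹240,000 share passes to Wendel's issue; Desmond's ₹240,000 share passes to Desmond's issue.
Soraya's share (₹240,000) is divided into 3 shares of ₹80,000: Liesel, Yseult, and Gabor each take ₹80,000.
Wendel's share (₹240,000) is divided into 3 shares of ₹80,000: Yusuf, Oskar, and Wyatt each take ₹80,000.
Desmond's share (₹240,000) passes entirely to Imani.

Yusuf receives ₹80,000.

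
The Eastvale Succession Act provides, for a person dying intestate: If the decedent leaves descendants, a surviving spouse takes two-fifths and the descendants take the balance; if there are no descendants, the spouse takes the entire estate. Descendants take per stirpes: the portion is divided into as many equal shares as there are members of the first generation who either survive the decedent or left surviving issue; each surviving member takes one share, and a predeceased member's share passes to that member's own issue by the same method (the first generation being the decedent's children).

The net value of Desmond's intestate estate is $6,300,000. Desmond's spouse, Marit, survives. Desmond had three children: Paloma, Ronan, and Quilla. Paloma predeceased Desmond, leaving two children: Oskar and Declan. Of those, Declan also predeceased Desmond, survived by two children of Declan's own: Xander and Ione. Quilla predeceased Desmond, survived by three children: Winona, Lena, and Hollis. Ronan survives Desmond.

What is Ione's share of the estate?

Marit takes two-fifths of $6,300,000 = $2,520,000. The remaining $3,780,000 passes to the descendants.
The descendants' portion ($3,780,000) is divided into 3 shares of $1,260,000: Ronan takes $1,260,000; Paloma's $1,260,000 share passes to Paloma's issue; Quilla's $1,260,000 share passes to Quilla's issue.
Paloma's share ($1,260,000) is divided into 2 shares of $630,000: Oskar takes $630,000; Declan's $630,000 share passes to Declan's issue.
Declan's share ($630,000) is divided into 2 shares of $315,000: Xander and Ione each take $315,000.
Quilla's share ($1,260,000) is divided into 3 shares of $420,000: Winona, Lena, and Hollis each take $420,000.

Ione receives $315,000.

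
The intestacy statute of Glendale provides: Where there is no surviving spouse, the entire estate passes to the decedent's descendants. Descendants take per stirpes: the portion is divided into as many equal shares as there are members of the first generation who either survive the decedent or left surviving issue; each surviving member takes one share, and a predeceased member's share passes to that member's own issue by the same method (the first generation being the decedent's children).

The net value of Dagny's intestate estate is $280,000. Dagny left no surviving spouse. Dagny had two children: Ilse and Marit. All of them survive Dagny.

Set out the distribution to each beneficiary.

The entire $280,000 passes to the descendants.
That amount ($280,000) is divided into 2 shares of $140,000: Ilse and Marit each take $140,000.

Ilse: $140,000; Marit: $140,000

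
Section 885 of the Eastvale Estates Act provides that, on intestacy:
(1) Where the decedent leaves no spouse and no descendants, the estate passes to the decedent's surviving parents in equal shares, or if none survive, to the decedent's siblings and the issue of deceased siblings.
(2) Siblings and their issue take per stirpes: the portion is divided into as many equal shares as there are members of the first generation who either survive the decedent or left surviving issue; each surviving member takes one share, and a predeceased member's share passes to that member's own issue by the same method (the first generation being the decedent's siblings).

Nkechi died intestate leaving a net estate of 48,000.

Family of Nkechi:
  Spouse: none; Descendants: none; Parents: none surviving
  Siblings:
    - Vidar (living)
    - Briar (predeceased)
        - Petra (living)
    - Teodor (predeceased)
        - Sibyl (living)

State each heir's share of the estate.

Vidar: 16,000; Petra: 16,000; Sibyl: 16,000

The entire 48,000 passes to the siblings and their issue.
That amount (48,000) is divided into 3 shares of 16,000: Vidar takes 16,000; Briar's 16,000 share passes to Briar's issue; Teodor's 16,000 share passes to Teodor's issue.
Briar's share (16,000) passes entirely to Petra.
Teodor's share (16,000) passes entirely to Sibyl.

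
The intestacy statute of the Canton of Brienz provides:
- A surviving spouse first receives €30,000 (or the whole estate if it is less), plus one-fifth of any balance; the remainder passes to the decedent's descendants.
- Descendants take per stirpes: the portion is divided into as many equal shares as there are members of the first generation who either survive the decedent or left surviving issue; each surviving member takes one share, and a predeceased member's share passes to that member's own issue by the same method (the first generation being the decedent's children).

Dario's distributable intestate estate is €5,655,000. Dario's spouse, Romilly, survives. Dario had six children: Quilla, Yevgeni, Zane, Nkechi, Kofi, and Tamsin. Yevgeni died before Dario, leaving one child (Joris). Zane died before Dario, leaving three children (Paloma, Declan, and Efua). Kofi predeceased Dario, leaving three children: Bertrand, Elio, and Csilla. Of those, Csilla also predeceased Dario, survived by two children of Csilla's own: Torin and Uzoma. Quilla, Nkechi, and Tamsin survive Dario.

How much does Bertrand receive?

Romilly first takes €30,000, leaving a balance of €5,625,000. Romilly then takes one-fifth of the balance (€1,125,000), for a total of €1,155,000. The remaining €4,500,000 passes to the descendants.
The descendants' portion (€4,500,000) is divided into 6 shares of €750,000: Quilla, Nkechi, and Tamsin each take €750,000; Yevgeni's €750,000 share passes to Yevgeni's issue; Zane's €750,000 share passes to Zane's issue; Kofi's €750,000 share passes to Kofi's issue.
Yevgeni's share (€750,000) passes entirely to Joris.
Zane's share (€750,000) is divided into 3 shares of €250,000: Paloma, Declan, and Efua each take €250,000.
Kofi's share (€750,000) is divided into 3 shares of €250,000: Bertrand and Elio each take €250,000; Csilla's €250,000 share passes to Csilla's issue.
Csilla's share (€250,000) is divided into 2 shares of €125,000: Torin and Uzoma each take €125,000.

Bertrand receives €250,000.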